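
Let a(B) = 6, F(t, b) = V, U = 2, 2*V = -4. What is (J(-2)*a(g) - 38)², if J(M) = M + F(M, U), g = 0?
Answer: 3844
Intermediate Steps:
V = -2 (V = (½)*(-4) = -2)
F(t, b) = -2
J(M) = -2 + M (J(M) = M - 2 = -2 + M)
(J(-2)*a(g) - 38)² = ((-2 - 2)*6 - 38)² = (-4*6 - 38)² = (-24 - 38)² = (-62)² = 3844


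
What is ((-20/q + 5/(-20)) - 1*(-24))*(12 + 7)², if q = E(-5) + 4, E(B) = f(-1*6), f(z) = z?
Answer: 48735/4 ≈ 12184.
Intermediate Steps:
E(B) = -6 (E(B) = -1*6 = -6)
q = -2 (q = -6 + 4 = -2)
((-20/q + 5/(-20)) - 1*(-24))*(12 + 7)² = ((-20/(-2) + 5/(-20)) - 1*(-24))*(12 + 7)² = ((-20*(-½) + 5*(-1/20)) + 24)*19² = ((10 - ¼) + 24)*361 = (39/4 + 24)*361 = (135/4)*361 = 48735/4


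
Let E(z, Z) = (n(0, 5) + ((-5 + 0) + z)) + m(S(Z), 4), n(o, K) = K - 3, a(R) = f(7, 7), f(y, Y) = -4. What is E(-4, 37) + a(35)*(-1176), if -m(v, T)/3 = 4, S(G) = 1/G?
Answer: 4685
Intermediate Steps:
S(G) = 1/G
a(R) = -4
n(o, K) = -3 + K
m(v, T) = -12 (m(v, T) = -3*4 = -12)
E(z, Z) = -15 + z (E(z, Z) = ((-3 + 5) + ((-5 + 0) + z)) - 12 = (2 + (-5 + z)) - 12 = (-3 + z) - 12 = -15 + z)
E(-4, 37) + a(35)*(-1176) = (-15 - 4) - 4*(-1176) = -19 + 4704 = 4685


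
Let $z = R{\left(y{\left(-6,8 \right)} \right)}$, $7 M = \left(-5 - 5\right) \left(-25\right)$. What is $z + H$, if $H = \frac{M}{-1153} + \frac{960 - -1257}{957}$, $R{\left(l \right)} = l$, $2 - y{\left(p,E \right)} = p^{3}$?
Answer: $\frac{567158201}{2574649} \approx 220.29$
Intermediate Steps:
$y{\left(p,E \right)} = 2 - p^{3}$
$M = \frac{250}{7}$ ($M = \frac{\left(-5 - 5\right) \left(-25\right)}{7} = \frac{\left(-10\right) \left(-25\right)}{7} = \frac{1}{7} \cdot 250 = \frac{250}{7} \approx 35.714$)
$z = 218$ ($z = 2 - \left(-6\right)^{3} = 2 - -216 = 2 + 216 = 218$)
$H = \frac{5884719}{2574649}$ ($H = \frac{250}{7 \left(-1153\right)} + \frac{960 - -1257}{957} = \frac{250}{7} \left(- \frac{1}{1153}\right) + \left(960 + 1257\right) \frac{1}{957} = - \frac{250}{8071} + 2217 \cdot \frac{1}{957} = - \frac{250}{8071} + \frac{739}{319} = \frac{5884719}{2574649} \approx 2.2856$)
$z + H = 218 + \frac{5884719}{2574649} = \frac{567158201}{2574649}$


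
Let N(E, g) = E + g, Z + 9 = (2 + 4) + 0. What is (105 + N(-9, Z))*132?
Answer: 12276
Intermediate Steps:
Z = -3 (Z = -9 + ((2 + 4) + 0) = -9 + (6 + 0) = -9 + 6 = -3)
(105 + N(-9, Z))*132 = (105 + (-9 - 3))*132 = (105 - 12)*132 = 93*132 = 12276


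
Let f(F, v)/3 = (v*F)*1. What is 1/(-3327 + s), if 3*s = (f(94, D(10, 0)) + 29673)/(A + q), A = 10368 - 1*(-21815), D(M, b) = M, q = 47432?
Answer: -79615/264868274 ≈ -0.00030058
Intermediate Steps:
A = 32183 (A = 10368 + 21815 = 32183)
f(F, v) = 3*F*v (f(F, v) = 3*((v*F)*1) = 3*((F*v)*1) = 3*(F*v) = 3*F*v)
s = 10831/79615 (s = ((3*94*10 + 29673)/(32183 + 47432))/3 = ((2820 + 29673)/79615)/3 = (32493*(1/79615))/3 = (⅓)*(32493/79615) = 10831/79615 ≈ 0.13604)
1/(-3327 + s) = 1/(-3327 + 10831/79615) = 1/(-264868274/79615) = -79615/264868274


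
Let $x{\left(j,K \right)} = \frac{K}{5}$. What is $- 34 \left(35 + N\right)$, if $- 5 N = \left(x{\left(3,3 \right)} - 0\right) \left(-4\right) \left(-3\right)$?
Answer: $- \frac{28526}{25} \approx -1141.0$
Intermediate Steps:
$x{\left(j,K \right)} = \frac{K}{5}$ ($x{\left(j,K \right)} = K \frac{1}{5} = \frac{K}{5}$)
$N = - \frac{36}{25}$ ($N = - \frac{\left(\frac{1}{5} \cdot 3 - 0\right) \left(-4\right) \left(-3\right)}{5} = - \frac{\left(\frac{3}{5} + 0\right) \left(-4\right) \left(-3\right)}{5} = - \frac{\frac{3}{5} \left(-4\right) \left(-3\right)}{5} = - \frac{\left(- \frac{12}{5}\right) \left(-3\right)}{5} = \left(- \frac{1}{5}\right) \frac{36}{5} = - \frac{36}{25} \approx -1.44$)
$- 34 \left(35 + N\right) = - 34 \left(35 - \frac{36}{25}\right) = \left(-34\right) \frac{839}{25} = - \frac{28526}{25}$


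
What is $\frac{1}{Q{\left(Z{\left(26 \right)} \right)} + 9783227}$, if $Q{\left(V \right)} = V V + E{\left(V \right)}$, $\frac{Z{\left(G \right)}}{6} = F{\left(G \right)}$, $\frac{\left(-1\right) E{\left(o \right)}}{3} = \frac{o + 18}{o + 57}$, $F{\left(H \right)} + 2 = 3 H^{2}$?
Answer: $\frac{1357}{213797466933} \approx 6.3471 \cdot 10^{-9}$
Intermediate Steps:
$F{\left(H \right)} = -2 + 3 H^{2}$
$E{\left(o \right)} = - \frac{3 \left(18 + o\right)}{57 + o}$ ($E{\left(o \right)} = - 3 \frac{o + 18}{o + 57} = - 3 \frac{18 + o}{57 + o} = - \frac{3 \left(18 + o\right)}{57 + o}$)
$Z{\left(G \right)} = -12 + 18 G^{2}$ ($Z{\left(G \right)} = 6 \left(-2 + 3 G^{2}\right) = -12 + 18 G^{2}$)
$Q{\left(V \right)} = V^{2} + \frac{3 \left(-18 - V\right)}{57 + V}$ ($Q{\left(V \right)} = V V + \frac{3 \left(-18 - V\right)}{57 + V} = V^{2} + \frac{3 \left(-18 - V\right)}{57 + V}$)
$\frac{1}{Q{\left(Z{\left(26 \right)} \right)} + 9783227} = \frac{1}{\frac{-54 - 3 \left(-12 + 18 \cdot 26^{2}\right) + \left(-12 + 18 \cdot 26^{2}\right)^{2} \left(57 - \left(12 - 18 \cdot 26^{2}\right)\right)}{57 - \left(12 - 18 \cdot 26^{2}\right)} + 9783227} = \frac{1}{\frac{-54 - 3 \left(-12 + 18 \cdot 676\right) + \left(-12 + 18 \cdot 676\right)^{2} \left(57 + \left(-12 + 18 \cdot 676\right)\right)}{57 + \left(-12 + 18 \cdot 676\right)} + 9783227} = \frac{1}{\frac{-54 - 3 \left(-12 + 12168\right) + \left(-12 + 12168\right)^{2} \left(57 + \left(-12 + 12168\right)\right)}{57 + \left(-12 + 12168\right)} + 9783227} = \frac{1}{\frac{-54 - 36468 + 12156^{2} \left(57 + 12156\right)}{57 + 12156} + 9783227} = \frac{1}{\frac{-54 - 36468 + 147768336 \cdot 12213}{12213} + 9783227} = \frac{1}{\frac{-54 - 36468 + 1804694687568}{12213} + 9783227} = \frac{1}{\frac{1}{12213} \cdot 1804694651046 + 9783227} = \frac{1}{\frac{200521627894}{1357} + 9783227} = \frac{1}{\frac{213797466933}{1357}} = \frac{1357}{213797466933}$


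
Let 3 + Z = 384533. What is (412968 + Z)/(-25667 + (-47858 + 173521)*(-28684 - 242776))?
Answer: -797498/34112503647 ≈ -2.3378e-5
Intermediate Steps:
Z = 384530 (Z = -3 + 384533 = 384530)
(412968 + Z)/(-25667 + (-47858 + 173521)*(-28684 - 242776)) = (412968 + 384530)/(-25667 + (-47858 + 173521)*(-28684 - 242776)) = 797498/(-25667 + 125663*(-271460)) = 797498/(-25667 - 34112477980) = 797498/(-34112503647) = 797498*(-1/34112503647) = -797498/34112503647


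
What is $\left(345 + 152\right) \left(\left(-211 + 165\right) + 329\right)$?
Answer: $140651$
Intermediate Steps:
$\left(345 + 152\right) \left(\left(-211 + 165\right) + 329\right) = 497 \left(-46 + 329\right) = 497 \cdot 283 = 140651$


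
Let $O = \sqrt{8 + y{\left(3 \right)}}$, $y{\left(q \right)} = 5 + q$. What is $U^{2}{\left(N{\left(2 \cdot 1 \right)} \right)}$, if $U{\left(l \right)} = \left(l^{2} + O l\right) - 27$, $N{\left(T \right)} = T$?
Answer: $225$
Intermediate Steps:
$O = 4$ ($O = \sqrt{8 + \left(5 + 3\right)} = \sqrt{8 + 8} = \sqrt{16} = 4$)
$U{\left(l \right)} = -27 + l^{2} + 4 l$ ($U{\left(l \right)} = \left(l^{2} + 4 l\right) - 27 = -27 + l^{2} + 4 l$)
$U^{2}{\left(N{\left(2 \cdot 1 \right)} \right)} = \left(-27 + \left(2 \cdot 1\right)^{2} + 4 \cdot 2 \cdot 1\right)^{2} = \left(-27 + 2^{2} + 4 \cdot 2\right)^{2} = \left(-27 + 4 + 8\right)^{2} = \left(-15\right)^{2} = 225$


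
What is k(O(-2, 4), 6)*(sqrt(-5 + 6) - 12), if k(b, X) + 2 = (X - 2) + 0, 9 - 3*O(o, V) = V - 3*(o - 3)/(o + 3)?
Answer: -22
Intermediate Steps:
O(o, V) = 3 - V/3 + (-3 + o)/(3 + o) (O(o, V) = 3 - (V - 3*(o - 3)/(o + 3))/3 = 3 - (V - 3*(-3 + o)/(3 + o))/3 = 3 + (-V/3 + (-3 + o)/(3 + o)) = 3 - V/3 + (-3 + o)/(3 + o))
k(b, X) = -4 + X (k(b, X) = -2 + ((X - 2) + 0) = -2 + ((-2 + X) + 0) = -2 + (-2 + X) = -4 + X)
k(O(-2, 4), 6)*(sqrt(-5 + 6) - 12) = (-4 + 6)*(sqrt(-5 + 6) - 12) = 2*(sqrt(1) - 12) = 2*(1 - 12) = 2*(-11) = -22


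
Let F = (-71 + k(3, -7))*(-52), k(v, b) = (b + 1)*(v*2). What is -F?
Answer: -5564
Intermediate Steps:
k(v, b) = 2*v*(1 + b) (k(v, b) = (1 + b)*(2*v) = 2*v*(1 + b))
F = 5564 (F = (-71 + 2*3*(1 - 7))*(-52) = (-71 + 2*3*(-6))*(-52) = (-71 - 36)*(-52) = -107*(-52) = 5564)
-F = -1*5564 = -5564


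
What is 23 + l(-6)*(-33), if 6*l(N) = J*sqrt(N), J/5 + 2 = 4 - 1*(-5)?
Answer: 23 - 385*I*sqrt(6)/2 ≈ 23.0 - 471.53*I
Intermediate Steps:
J = 35 (J = -10 + 5*(4 - 1*(-5)) = -10 + 5*(4 + 5) = -10 + 5*9 = -10 + 45 = 35)
l(N) = 35*sqrt(N)/6 (l(N) = (35*sqrt(N))/6 = 35*sqrt(N)/6)
23 + l(-6)*(-33) = 23 + (35*sqrt(-6)/6)*(-33) = 23 + (35*(I*sqrt(6))/6)*(-33) = 23 + (35*I*sqrt(6)/6)*(-33) = 23 - 385*I*sqrt(6)/2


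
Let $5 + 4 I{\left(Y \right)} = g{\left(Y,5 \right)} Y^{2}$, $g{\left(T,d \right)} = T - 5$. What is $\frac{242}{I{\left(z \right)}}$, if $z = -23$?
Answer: $- \frac{88}{1347} \approx -0.06533$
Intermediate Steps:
$g{\left(T,d \right)} = -5 + T$
$I{\left(Y \right)} = - \frac{5}{4} + \frac{Y^{2} \left(-5 + Y\right)}{4}$ ($I{\left(Y \right)} = - \frac{5}{4} + \frac{\left(-5 + Y\right) Y^{2}}{4} = - \frac{5}{4} + \frac{Y^{2} \left(-5 + Y\right)}{4}$)
$\frac{242}{I{\left(z \right)}} = \frac{242}{- \frac{5}{4} + \frac{\left(-23\right)^{2} \left(-5 - 23\right)}{4}} = \frac{242}{- \frac{5}{4} + \frac{1}{4} \cdot 529 \left(-28\right)} = \frac{242}{- \frac{5}{4} - 3703} = \frac{242}{- \frac{14817}{4}} = 242 \left(- \frac{4}{14817}\right) = - \frac{88}{1347}$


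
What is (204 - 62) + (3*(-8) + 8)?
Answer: 126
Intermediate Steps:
(204 - 62) + (3*(-8) + 8) = 142 + (-24 + 8) = 142 - 16 = 126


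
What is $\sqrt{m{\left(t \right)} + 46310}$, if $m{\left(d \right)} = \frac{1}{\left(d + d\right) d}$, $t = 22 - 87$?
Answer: $\frac{\sqrt{782639002}}{130} \approx 215.2$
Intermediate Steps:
$t = -65$ ($t = 22 - 87 = -65$)
$m{\left(d \right)} = \frac{1}{2 d^{2}}$ ($m{\left(d \right)} = \frac{1}{2 d d} = \frac{\frac{1}{2} \frac{1}{d}}{d} = \frac{1}{2 d^{2}}$)
$\sqrt{m{\left(t \right)} + 46310} = \sqrt{\frac{1}{2 \cdot 4225} + 46310} = \sqrt{\frac{1}{2} \cdot \frac{1}{4225} + 46310} = \sqrt{\frac{1}{8450} + 46310} = \sqrt{\frac{391319501}{8450}} = \frac{\sqrt{782639002}}{130}$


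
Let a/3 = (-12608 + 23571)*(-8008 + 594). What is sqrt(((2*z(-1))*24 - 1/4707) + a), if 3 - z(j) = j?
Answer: I*sqrt(600272981062417)/1569 ≈ 15615.0*I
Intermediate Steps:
a = -243839046 (a = 3*((-12608 + 23571)*(-8008 + 594)) = 3*(10963*(-7414)) = 3*(-81279682) = -243839046)
z(j) = 3 - j
sqrt(((2*z(-1))*24 - 1/4707) + a) = sqrt(((2*(3 - 1*(-1)))*24 - 1/4707) - 243839046) = sqrt(((2*(3 + 1))*24 - 1*1/4707) - 243839046) = sqrt(((2*4)*24 - 1/4707) - 243839046) = sqrt((8*24 - 1/4707) - 243839046) = sqrt((192 - 1/4707) - 243839046) = sqrt(903743/4707 - 243839046) = sqrt(-1147749485779/4707) = I*sqrt(600272981062417)/1569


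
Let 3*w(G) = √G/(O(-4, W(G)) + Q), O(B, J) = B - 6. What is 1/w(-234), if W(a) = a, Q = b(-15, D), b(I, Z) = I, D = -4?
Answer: 25*I*√26/26 ≈ 4.9029*I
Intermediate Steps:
Q = -15
O(B, J) = -6 + B
w(G) = -√G/75 (w(G) = (√G/((-6 - 4) - 15))/3 = (√G/(-10 - 15))/3 = (√G/(-25))/3 = (-√G/25)/3 = -√G/75)
1/w(-234) = 1/(-I*√26/25) = 25*I*√26/26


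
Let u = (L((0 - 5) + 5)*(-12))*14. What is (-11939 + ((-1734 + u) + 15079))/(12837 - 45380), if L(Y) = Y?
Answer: -1406/32543 ≈ -0.043204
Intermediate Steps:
u = 0 (u = (((0 - 5) + 5)*(-12))*14 = ((-5 + 5)*(-12))*14 = (0*(-12))*14 = 0*14 = 0)
(-11939 + ((-1734 + u) + 15079))/(12837 - 45380) = (-11939 + ((-1734 + 0) + 15079))/(12837 - 45380) = (-11939 + (-1734 + 15079))/(-32543) = (-11939 + 13345)*(-1/32543) = 1406*(-1/32543) = -1406/32543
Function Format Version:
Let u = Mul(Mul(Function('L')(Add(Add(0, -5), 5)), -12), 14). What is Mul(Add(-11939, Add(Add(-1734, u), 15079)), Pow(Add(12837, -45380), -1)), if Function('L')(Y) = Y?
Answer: Rational(-1406, 32543) ≈ -0.043204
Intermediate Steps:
u = 0 (u = Mul(Mul(Add(Add(0, -5), 5), -12), 14) = Mul(Mul(Add(-5, 5), -12), 14) = Mul(Mul(0, -12), 14) = Mul(0, 14) = 0)
Mul(Add(-11939, Add(Add(-1734, u), 15079)), Pow(Add(12837, -45380), -1)) = Mul(Add(-11939, Add(Add(-1734, 0), 15079)), Pow(Add(12837, -45380), -1)) = Mul(Add(-11939, Add(-1734, 15079)), Pow(-32543, -1)) = Mul(Add(-11939, 13345), Rational(-1, 32543)) = Mul(1406, Rational(-1, 32543)) = Rational(-1406, 32543)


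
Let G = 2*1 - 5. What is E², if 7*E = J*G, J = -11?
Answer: 1089/49 ≈ 22.224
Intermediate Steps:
G = -3 (G = 2 - 5 = -3)
E = 33/7 (E = (-11*(-3))/7 = (⅐)*33 = 33/7 ≈ 4.7143)
E² = (33/7)² = 1089/49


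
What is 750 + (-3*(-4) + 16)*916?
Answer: 26398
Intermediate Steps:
750 + (-3*(-4) + 16)*916 = 750 + (12 + 16)*916 = 750 + 28*916 = 750 + 25648 = 26398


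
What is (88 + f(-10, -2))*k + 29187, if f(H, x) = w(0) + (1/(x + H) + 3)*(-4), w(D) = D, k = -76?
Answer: 70157/3 ≈ 23386.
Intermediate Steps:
f(H, x) = -12 - 4/(H + x) (f(H, x) = 0 + (1/(x + H) + 3)*(-4) = 0 + (1/(H + x) + 3)*(-4) = 0 + (3 + 1/(H + x))*(-4) = 0 + (-12 - 4/(H + x)) = -12 - 4/(H + x))
(88 + f(-10, -2))*k + 29187 = (88 + 4*(-1 - 3*(-10) - 3*(-2))/(-10 - 2))*(-76) + 29187 = (88 + 4*(-1 + 30 + 6)/(-12))*(-76) + 29187 = (88 + 4*(-1/12)*35)*(-76) + 29187 = (88 - 35/3)*(-76) + 29187 = (229/3)*(-76) + 29187 = -17404/3 + 29187 = 70157/3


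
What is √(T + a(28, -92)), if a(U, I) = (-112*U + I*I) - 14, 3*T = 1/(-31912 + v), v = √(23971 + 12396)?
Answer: √(1526223309 - 47826*√36367)/(3*√(31912 - √36367)) ≈ 72.897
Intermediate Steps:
v = √36367 ≈ 190.70
T = 1/(3*(-31912 + √36367)) ≈ -1.0508e-5
a(U, I) = -14 + I² - 112*U (a(U, I) = (-112*U + I²) - 14 = (I² - 112*U) - 14 = -14 + I² - 112*U)
√(T + a(28, -92)) = √((-31912/3055018131 - √36367/3055018131) + (-14 + (-92)² - 112*28)) = √((-31912/3055018131 - √36367/3055018131) + (-14 + 8464 - 3136)) = √((-31912/3055018131 - √36367/3055018131) + 5314) = √(16234366316222/3055018131 - √36367/3055018131)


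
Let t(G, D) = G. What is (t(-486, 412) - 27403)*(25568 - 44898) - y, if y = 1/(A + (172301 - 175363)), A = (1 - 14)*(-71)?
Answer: 1153122857431/2139 ≈ 5.3909e+8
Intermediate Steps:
A = 923 (A = -13*(-71) = 923)
y = -1/2139 (y = 1/(923 + (172301 - 175363)) = 1/(923 - 3062) = 1/(-2139) = -1/2139 ≈ -0.00046751)
(t(-486, 412) - 27403)*(25568 - 44898) - y = (-486 - 27403)*(25568 - 44898) - 1*(-1/2139) = -27889*(-19330) + 1/2139 = 539094370 + 1/2139 = 1153122857431/2139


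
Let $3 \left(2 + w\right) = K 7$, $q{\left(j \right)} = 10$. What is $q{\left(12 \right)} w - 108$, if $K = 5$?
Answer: $- \frac{34}{3} \approx -11.333$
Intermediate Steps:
$w = \frac{29}{3}$ ($w = -2 + \frac{5 \cdot 7}{3} = -2 + \frac{1}{3} \cdot 35 = -2 + \frac{35}{3} = \frac{29}{3} \approx 9.6667$)
$q{\left(12 \right)} w - 108 = 10 \cdot \frac{29}{3} - 108 = \frac{290}{3} - 108 = - \frac{34}{3}$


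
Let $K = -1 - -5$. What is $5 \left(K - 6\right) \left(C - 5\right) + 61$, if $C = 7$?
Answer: $41$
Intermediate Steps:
$K = 4$ ($K = -1 + 5 = 4$)
$5 \left(K - 6\right) \left(C - 5\right) + 61 = 5 \left(4 - 6\right) \left(7 - 5\right) + 61 = 5 \left(-2\right) \left(7 - 5\right) + 61 = \left(-10\right) 2 + 61 = -20 + 61 = 41$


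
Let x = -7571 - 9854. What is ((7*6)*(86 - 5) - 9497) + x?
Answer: -23520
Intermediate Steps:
x = -17425
((7*6)*(86 - 5) - 9497) + x = ((7*6)*(86 - 5) - 9497) - 17425 = (42*81 - 9497) - 17425 = (3402 - 9497) - 17425 = -6095 - 17425 = -23520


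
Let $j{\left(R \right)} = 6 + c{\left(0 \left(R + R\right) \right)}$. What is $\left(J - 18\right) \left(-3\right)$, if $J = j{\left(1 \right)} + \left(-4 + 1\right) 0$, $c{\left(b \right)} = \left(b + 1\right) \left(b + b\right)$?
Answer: $36$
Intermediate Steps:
$c{\left(b \right)} = 2 b \left(1 + b\right)$ ($c{\left(b \right)} = \left(1 + b\right) 2 b = 2 b \left(1 + b\right)$)
$j{\left(R \right)} = 6$ ($j{\left(R \right)} = 6 + 2 \cdot 0 \left(R + R\right) \left(1 + 0 \left(R + R\right)\right) = 6 + 2 \cdot 0 \cdot 2 R \left(1 + 0 \cdot 2 R\right) = 6 + 2 \cdot 0 \left(1 + 0\right) = 6 + 2 \cdot 0 \cdot 1 = 6 + 0 = 6$)
$J = 6$ ($J = 6 + \left(-4 + 1\right) 0 = 6 - 0 = 6 + 0 = 6$)
$\left(J - 18\right) \left(-3\right) = \left(6 - 18\right) \left(-3\right) = \left(-12\right) \left(-3\right) = 36$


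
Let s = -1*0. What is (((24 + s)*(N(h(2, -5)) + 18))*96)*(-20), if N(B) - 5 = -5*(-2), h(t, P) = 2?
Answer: -1520640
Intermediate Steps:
s = 0
N(B) = 15 (N(B) = 5 - 5*(-2) = 5 + 10 = 15)
(((24 + s)*(N(h(2, -5)) + 18))*96)*(-20) = (((24 + 0)*(15 + 18))*96)*(-20) = ((24*33)*96)*(-20) = (792*96)*(-20) = 76032*(-20) = -1520640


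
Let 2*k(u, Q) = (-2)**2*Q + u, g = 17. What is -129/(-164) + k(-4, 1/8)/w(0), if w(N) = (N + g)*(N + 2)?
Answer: 4099/5576 ≈ 0.73512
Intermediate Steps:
w(N) = (2 + N)*(17 + N) (w(N) = (N + 17)*(N + 2) = (17 + N)*(2 + N) = (2 + N)*(17 + N))
k(u, Q) = u/2 + 2*Q (k(u, Q) = ((-2)**2*Q + u)/2 = (4*Q + u)/2 = (u + 4*Q)/2 = u/2 + 2*Q)
-129/(-164) + k(-4, 1/8)/w(0) = -129/(-164) + ((1/2)*(-4) + 2/8)/(34 + 0**2 + 19*0) = -129*(-1/164) + (-2 + 2*(1/8))/(34 + 0 + 0) = 129/164 + (-2 + 1/4)/34 = 129/164 - 7/4*1/34 = 129/164 - 7/136 = 4099/5576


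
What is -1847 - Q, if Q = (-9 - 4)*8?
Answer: -1743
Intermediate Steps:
Q = -104 (Q = -13*8 = -104)
-1847 - Q = -1847 - 1*(-104) = -1847 + 104 = -1743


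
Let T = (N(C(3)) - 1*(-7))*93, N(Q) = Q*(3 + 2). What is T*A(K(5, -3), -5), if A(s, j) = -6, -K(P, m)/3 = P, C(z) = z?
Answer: -12276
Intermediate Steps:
N(Q) = 5*Q (N(Q) = Q*5 = 5*Q)
K(P, m) = -3*P
T = 2046 (T = (5*3 - 1*(-7))*93 = (15 + 7)*93 = 22*93 = 2046)
T*A(K(5, -3), -5) = 2046*(-6) = -12276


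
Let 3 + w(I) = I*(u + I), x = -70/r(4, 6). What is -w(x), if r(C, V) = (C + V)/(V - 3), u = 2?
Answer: -396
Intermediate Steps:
r(C, V) = (C + V)/(-3 + V)
x = -21 (x = -70*(-3 + 6)/(4 + 6) = -70/(10/3) = -70/((1/3)*10) = -70/10/3 = -70*3/10 = -21)
w(I) = -3 + I*(2 + I)
-w(x) = -(-3 + (-21)**2 + 2*(-21)) = -(-3 + 441 - 42) = -1*396 = -396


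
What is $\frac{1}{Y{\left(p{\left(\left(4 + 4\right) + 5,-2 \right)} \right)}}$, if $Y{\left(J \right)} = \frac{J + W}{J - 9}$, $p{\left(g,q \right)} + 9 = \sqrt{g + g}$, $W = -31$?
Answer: $\frac{347}{787} - \frac{11 \sqrt{26}}{787} \approx 0.36965$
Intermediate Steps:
$p{\left(g,q \right)} = -9 + \sqrt{2} \sqrt{g}$ ($p{\left(g,q \right)} = -9 + \sqrt{g + g} = -9 + \sqrt{2 g} = -9 + \sqrt{2} \sqrt{g}$)
$Y{\left(J \right)} = \frac{-31 + J}{-9 + J}$ ($Y{\left(J \right)} = \frac{J - 31}{J - 9} = \frac{-31 + J}{-9 + J}$)
$\frac{1}{Y{\left(p{\left(\left(4 + 4\right) + 5,-2 \right)} \right)}} = \frac{1}{\frac{1}{-9 - \left(9 - \sqrt{2} \sqrt{\left(4 + 4\right) + 5}\right)} \left(-31 - \left(9 - \sqrt{2} \sqrt{\left(4 + 4\right) + 5}\right)\right)} = \frac{1}{\frac{1}{-9 - \left(9 - \sqrt{2} \sqrt{8 + 5}\right)} \left(-31 - \left(9 - \sqrt{2} \sqrt{8 + 5}\right)\right)} = \frac{1}{\frac{1}{-9 - \left(9 - \sqrt{2} \sqrt{13}\right)} \left(-31 - \left(9 - \sqrt{2} \sqrt{13}\right)\right)} = \frac{1}{\frac{1}{-9 - \left(9 - \sqrt{26}\right)} \left(-31 - \left(9 - \sqrt{26}\right)\right)} = \frac{1}{\frac{1}{-18 + \sqrt{26}} \left(-40 + \sqrt{26}\right)} = \frac{-18 + \sqrt{26}}{-40 + \sqrt{26}}$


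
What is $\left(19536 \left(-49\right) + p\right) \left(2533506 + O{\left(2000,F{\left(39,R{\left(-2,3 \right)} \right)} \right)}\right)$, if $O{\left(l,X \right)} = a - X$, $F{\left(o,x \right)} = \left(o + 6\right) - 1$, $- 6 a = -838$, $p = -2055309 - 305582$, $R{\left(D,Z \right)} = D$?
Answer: $- \frac{25220649114775}{3} \approx -8.4069 \cdot 10^{12}$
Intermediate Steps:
$p = -2360891$
$a = \frac{419}{3}$ ($a = \left(- \frac{1}{6}\right) \left(-838\right) = \frac{419}{3} \approx 139.67$)
$F{\left(o,x \right)} = 5 + o$ ($F{\left(o,x \right)} = \left(6 + o\right) - 1 = 5 + o$)
$O{\left(l,X \right)} = \frac{419}{3} - X$
$\left(19536 \left(-49\right) + p\right) \left(2533506 + O{\left(2000,F{\left(39,R{\left(-2,3 \right)} \right)} \right)}\right) = \left(19536 \left(-49\right) - 2360891\right) \left(2533506 + \left(\frac{419}{3} - \left(5 + 39\right)\right)\right) = \left(-957264 - 2360891\right) \left(2533506 + \left(\frac{419}{3} - 44\right)\right) = - 3318155 \left(2533506 + \left(\frac{419}{3} - 44\right)\right) = - 3318155 \left(2533506 + \frac{287}{3}\right) = \left(-3318155\right) \frac{7600805}{3} = - \frac{25220649114775}{3}$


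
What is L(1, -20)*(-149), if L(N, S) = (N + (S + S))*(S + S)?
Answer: -232440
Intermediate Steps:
L(N, S) = 2*S*(N + 2*S) (L(N, S) = (N + 2*S)*(2*S) = 2*S*(N + 2*S))
L(1, -20)*(-149) = (2*(-20)*(1 + 2*(-20)))*(-149) = (2*(-20)*(1 - 40))*(-149) = (2*(-20)*(-39))*(-149) = 1560*(-149) = -232440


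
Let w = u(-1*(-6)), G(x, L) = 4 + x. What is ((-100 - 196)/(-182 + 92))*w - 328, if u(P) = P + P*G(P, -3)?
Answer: -1664/15 ≈ -110.93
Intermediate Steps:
u(P) = P + P*(4 + P)
w = 66 (w = (-1*(-6))*(5 - 1*(-6)) = 6*(5 + 6) = 6*11 = 66)
((-100 - 196)/(-182 + 92))*w - 328 = ((-100 - 196)/(-182 + 92))*66 - 328 = -296/(-90)*66 - 328 = -296*(-1/90)*66 - 328 = (148/45)*66 - 328 = 3256/15 - 328 = -1664/15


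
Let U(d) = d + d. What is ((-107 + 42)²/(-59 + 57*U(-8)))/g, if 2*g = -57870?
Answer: 845/5619177 ≈ 0.00015038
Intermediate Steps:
U(d) = 2*d
g = -28935 (g = (½)*(-57870) = -28935)
((-107 + 42)²/(-59 + 57*U(-8)))/g = ((-107 + 42)²/(-59 + 57*(2*(-8))))/(-28935) = ((-65)²/(-59 + 57*(-16)))*(-1/28935) = (4225/(-59 - 912))*(-1/28935) = (4225/(-971))*(-1/28935) = (4225*(-1/971))*(-1/28935) = -4225/971*(-1/28935) = 845/5619177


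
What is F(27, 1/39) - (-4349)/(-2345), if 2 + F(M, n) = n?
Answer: -350176/91455 ≈ -3.8289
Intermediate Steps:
F(M, n) = -2 + n
F(27, 1/39) - (-4349)/(-2345) = (-2 + 1/39) - (-4349)/(-2345) = (-2 + 1/39) - (-4349)*(-1)/2345 = -77/39 - 1*4349/2345 = -77/39 - 4349/2345 = -350176/91455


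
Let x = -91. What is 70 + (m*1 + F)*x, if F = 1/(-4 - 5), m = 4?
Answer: -2555/9 ≈ -283.89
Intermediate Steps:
F = -1/9 (F = 1/(-9) = -1/9 ≈ -0.11111)
70 + (m*1 + F)*x = 70 + (4*1 - 1/9)*(-91) = 70 + (4 - 1/9)*(-91) = 70 + (35/9)*(-91) = 70 - 3185/9 = -2555/9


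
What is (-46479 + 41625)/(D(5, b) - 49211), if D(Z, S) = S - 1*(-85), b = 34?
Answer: 809/8182 ≈ 0.098876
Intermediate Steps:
D(Z, S) = 85 + S (D(Z, S) = S + 85 = 85 + S)
(-46479 + 41625)/(D(5, b) - 49211) = (-46479 + 41625)/((85 + 34) - 49211) = -4854/(119 - 49211) = -4854/(-49092) = -4854*(-1/49092) = 809/8182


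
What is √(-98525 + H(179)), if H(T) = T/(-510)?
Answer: I*√25626443790/510 ≈ 313.89*I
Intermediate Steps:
H(T) = -T/510 (H(T) = T*(-1/510) = -T/510)
√(-98525 + H(179)) = √(-98525 - 1/510*179) = √(-98525 - 179/510) = √(-50247929/510) = I*√25626443790/510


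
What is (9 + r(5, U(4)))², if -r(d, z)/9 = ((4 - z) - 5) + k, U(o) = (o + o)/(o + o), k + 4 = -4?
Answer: 9801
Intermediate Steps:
k = -8 (k = -4 - 4 = -8)
U(o) = 1 (U(o) = (2*o)/((2*o)) = (2*o)*(1/(2*o)) = 1)
r(d, z) = 81 + 9*z (r(d, z) = -9*(((4 - z) - 5) - 8) = -9*((-1 - z) - 8) = -9*(-9 - z) = 81 + 9*z)
(9 + r(5, U(4)))² = (9 + (81 + 9*1))² = (9 + (81 + 9))² = (9 + 90)² = 99² = 9801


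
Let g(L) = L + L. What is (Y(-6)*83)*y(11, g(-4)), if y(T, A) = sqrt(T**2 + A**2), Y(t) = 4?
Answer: 332*sqrt(185) ≈ 4515.7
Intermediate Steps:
g(L) = 2*L
y(T, A) = sqrt(A**2 + T**2)
(Y(-6)*83)*y(11, g(-4)) = (4*83)*sqrt((2*(-4))**2 + 11**2) = 332*sqrt((-8)**2 + 121) = 332*sqrt(64 + 121) = 332*sqrt(185)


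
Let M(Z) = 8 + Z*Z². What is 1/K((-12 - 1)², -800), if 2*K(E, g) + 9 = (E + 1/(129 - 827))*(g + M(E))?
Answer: 1396/569281785055 ≈ 2.4522e-9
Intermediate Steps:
M(Z) = 8 + Z³
K(E, g) = -9/2 + (-1/698 + E)*(8 + g + E³)/2 (K(E, g) = -9/2 + ((E + 1/(129 - 827))*(g + (8 + E³)))/2 = -9/2 + ((E + 1/(-698))*(8 + g + E³))/2 = -9/2 + ((E - 1/698)*(8 + g + E³))/2 = -9/2 + ((-1/698 + E)*(8 + g + E³))/2 = -9/2 + (-1/698 + E)*(8 + g + E³)/2)
1/K((-12 - 1)², -800) = 1/(-3145/698 - 1/1396*(-800) - (-12 - 1)⁶/1396 + (½)*(-12 - 1)²*(-800) + (-12 - 1)²*(8 + ((-12 - 1)²)³)/2) = 1/(-3145/698 + 200/349 - ((-13)²)³/1396 + (½)*(-13)²*(-800) + (½)*(-13)²*(8 + ((-13)²)³)) = 1/(-3145/698 + 200/349 - 1/1396*169³ + (½)*169*(-800) + (½)*169*(8 + 169³)) = 1/(-3145/698 + 200/349 - 1/1396*4826809 - 67600 + (½)*169*(8 + 4826809)) = 1/(-3145/698 + 200/349 - 4826809/1396 - 67600 + (½)*169*4826817) = 1/(-3145/698 + 200/349 - 4826809/1396 - 67600 + 815732073/2) = 1/(569281785055/1396) = 1396/569281785055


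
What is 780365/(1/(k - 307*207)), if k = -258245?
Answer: -251116774810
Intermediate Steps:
780365/(1/(k - 307*207)) = 780365/(1/(-258245 - 307*207)) = 780365/(1/(-258245 - 63549)) = 780365/(1/(-321794)) = 780365/(-1/321794) = 780365*(-321794) = -251116774810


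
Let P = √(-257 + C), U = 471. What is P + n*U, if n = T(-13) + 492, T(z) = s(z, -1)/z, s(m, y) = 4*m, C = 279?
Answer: 233616 + √22 ≈ 2.3362e+5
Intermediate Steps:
T(z) = 4 (T(z) = (4*z)/z = 4)
P = √22 (P = √(-257 + 279) = √22 ≈ 4.6904)
n = 496 (n = 4 + 492 = 496)
P + n*U = √22 + 496*471 = √22 + 233616 = 233616 + √22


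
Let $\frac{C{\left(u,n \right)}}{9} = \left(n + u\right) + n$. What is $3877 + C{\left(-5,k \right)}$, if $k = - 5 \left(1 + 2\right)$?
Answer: $3562$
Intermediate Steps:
$k = -15$ ($k = \left(-5\right) 3 = -15$)
$C{\left(u,n \right)} = 9 u + 18 n$ ($C{\left(u,n \right)} = 9 \left(\left(n + u\right) + n\right) = 9 \left(u + 2 n\right) = 9 u + 18 n$)
$3877 + C{\left(-5,k \right)} = 3877 + \left(9 \left(-5\right) + 18 \left(-15\right)\right) = 3877 - 315 = 3562$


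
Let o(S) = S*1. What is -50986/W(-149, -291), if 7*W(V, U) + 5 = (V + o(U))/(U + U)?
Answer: 7989114/95 ≈ 84096.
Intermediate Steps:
o(S) = S
W(V, U) = -5/7 + (U + V)/(14*U) (W(V, U) = -5/7 + ((V + U)/(U + U))/7 = -5/7 + ((U + V)/((2*U)))/7 = -5/7 + ((U + V)*(1/(2*U)))/7 = -5/7 + ((U + V)/(2*U))/7 = -5/7 + (U + V)/(14*U))
-50986/W(-149, -291) = -50986*(-4074/(-149 - 9*(-291))) = -50986*(-4074/(-149 + 2619)) = -50986/((1/14)*(-1/291)*2470) = -50986/(-1235/2037) = -50986*(-2037/1235) = 7989114/95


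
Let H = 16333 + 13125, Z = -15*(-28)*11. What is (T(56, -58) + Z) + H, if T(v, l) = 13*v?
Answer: 34806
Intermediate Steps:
Z = 4620 (Z = 420*11 = 4620)
H = 29458
(T(56, -58) + Z) + H = (13*56 + 4620) + 29458 = (728 + 4620) + 29458 = 5348 + 29458 = 34806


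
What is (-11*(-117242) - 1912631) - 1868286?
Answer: -2491255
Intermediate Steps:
(-11*(-117242) - 1912631) - 1868286 = (1289662 - 1912631) - 1868286 = -622969 - 1868286 = -2491255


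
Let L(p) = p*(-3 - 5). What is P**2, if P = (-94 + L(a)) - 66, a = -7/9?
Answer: 1915456/81 ≈ 23648.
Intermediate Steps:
a = -7/9 (a = -7*1/9 = -7/9 ≈ -0.77778)
L(p) = -8*p (L(p) = p*(-8) = -8*p)
P = -1384/9 (P = (-94 - 8*(-7/9)) - 66 = (-94 + 56/9) - 66 = -790/9 - 66 = -1384/9 ≈ -153.78)
P**2 = (-1384/9)**2 = 1915456/81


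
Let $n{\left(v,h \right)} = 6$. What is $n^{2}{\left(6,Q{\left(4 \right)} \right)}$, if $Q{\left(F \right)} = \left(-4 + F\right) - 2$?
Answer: $36$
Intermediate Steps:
$Q{\left(F \right)} = -6 + F$
$n^{2}{\left(6,Q{\left(4 \right)} \right)} = 6^{2} = 36$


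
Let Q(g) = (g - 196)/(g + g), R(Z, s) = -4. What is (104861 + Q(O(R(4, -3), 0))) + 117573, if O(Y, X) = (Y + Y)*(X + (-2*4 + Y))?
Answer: 10676807/48 ≈ 2.2243e+5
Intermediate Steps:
O(Y, X) = 2*Y*(-8 + X + Y) (O(Y, X) = (2*Y)*(X + (-8 + Y)) = (2*Y)*(-8 + X + Y) = 2*Y*(-8 + X + Y))
Q(g) = (-196 + g)/(2*g) (Q(g) = (-196 + g)/((2*g)) = (-196 + g)*(1/(2*g)) = (-196 + g)/(2*g))
(104861 + Q(O(R(4, -3), 0))) + 117573 = (104861 + (-196 + 2*(-4)*(-8 + 0 - 4))/(2*((2*(-4)*(-8 + 0 - 4))))) + 117573 = (104861 + (-196 + 2*(-4)*(-12))/(2*((2*(-4)*(-12))))) + 117573 = (104861 + (1/2)*(-196 + 96)/96) + 117573 = (104861 + (1/2)*(1/96)*(-100)) + 117573 = (104861 - 25/48) + 117573 = 5033303/48 + 117573 = 10676807/48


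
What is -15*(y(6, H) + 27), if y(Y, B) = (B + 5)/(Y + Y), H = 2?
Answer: -1655/4 ≈ -413.75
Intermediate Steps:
y(Y, B) = (5 + B)/(2*Y) (y(Y, B) = (5 + B)/((2*Y)) = (5 + B)*(1/(2*Y)) = (5 + B)/(2*Y))
-15*(y(6, H) + 27) = -15*((½)*(5 + 2)/6 + 27) = -15*((½)*(⅙)*7 + 27) = -15*(7/12 + 27) = -15*331/12 = -1655/4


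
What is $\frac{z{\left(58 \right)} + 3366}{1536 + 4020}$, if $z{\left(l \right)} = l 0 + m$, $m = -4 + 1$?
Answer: $\frac{1121}{1852} \approx 0.60529$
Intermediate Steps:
$m = -3$
$z{\left(l \right)} = -3$ ($z{\left(l \right)} = l 0 - 3 = 0 - 3 = -3$)
$\frac{z{\left(58 \right)} + 3366}{1536 + 4020} = \frac{-3 + 3366}{1536 + 4020} = \frac{3363}{5556} = 3363 \cdot \frac{1}{5556} = \frac{1121}{1852}$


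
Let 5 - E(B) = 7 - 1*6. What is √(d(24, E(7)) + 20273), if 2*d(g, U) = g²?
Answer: √20561 ≈ 143.39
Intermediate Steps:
E(B) = 4 (E(B) = 5 - (7 - 1*6) = 5 - (7 - 6) = 5 - 1*1 = 5 - 1 = 4)
d(g, U) = g²/2
√(d(24, E(7)) + 20273) = √((½)*24² + 20273) = √((½)*576 + 20273) = √(288 + 20273) = √20561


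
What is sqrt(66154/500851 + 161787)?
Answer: sqrt(40584581036604241)/500851 ≈ 402.23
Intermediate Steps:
sqrt(66154/500851 + 161787) = sqrt(81031246891/500851) = sqrt(40584581036604241)/500851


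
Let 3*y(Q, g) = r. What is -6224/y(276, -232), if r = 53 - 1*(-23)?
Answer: -4668/19 ≈ -245.68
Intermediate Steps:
r = 76 (r = 53 + 23 = 76)
y(Q, g) = 76/3 (y(Q, g) = (⅓)*76 = 76/3)
-6224/y(276, -232) = -6224/76/3 = -6224*3/76 = -4668/19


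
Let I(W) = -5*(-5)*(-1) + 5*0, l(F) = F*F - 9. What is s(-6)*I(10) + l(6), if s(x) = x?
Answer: 177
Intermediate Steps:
l(F) = -9 + F² (l(F) = F² - 9 = -9 + F²)
I(W) = -25 (I(W) = 25*(-1) + 0 = -25 + 0 = -25)
s(-6)*I(10) + l(6) = -6*(-25) + (-9 + 6²) = 150 + (-9 + 36) = 150 + 27 = 177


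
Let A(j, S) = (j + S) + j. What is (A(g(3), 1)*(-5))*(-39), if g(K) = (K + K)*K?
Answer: 7215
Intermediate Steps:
g(K) = 2*K² (g(K) = (2*K)*K = 2*K²)
A(j, S) = S + 2*j (A(j, S) = (S + j) + j = S + 2*j)
(A(g(3), 1)*(-5))*(-39) = ((1 + 2*(2*3²))*(-5))*(-39) = ((1 + 2*(2*9))*(-5))*(-39) = ((1 + 2*18)*(-5))*(-39) = ((1 + 36)*(-5))*(-39) = (37*(-5))*(-39) = -185*(-39) = 7215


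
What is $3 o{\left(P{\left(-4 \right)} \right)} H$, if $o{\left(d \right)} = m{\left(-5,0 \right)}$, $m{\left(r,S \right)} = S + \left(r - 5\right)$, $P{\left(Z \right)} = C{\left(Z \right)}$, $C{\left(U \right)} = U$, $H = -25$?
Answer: $750$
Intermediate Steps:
$P{\left(Z \right)} = Z$
$m{\left(r,S \right)} = -5 + S + r$ ($m{\left(r,S \right)} = S + \left(-5 + r\right) = -5 + S + r$)
$o{\left(d \right)} = -10$ ($o{\left(d \right)} = -5 + 0 - 5 = -10$)
$3 o{\left(P{\left(-4 \right)} \right)} H = 3 \left(-10\right) \left(-25\right) = \left(-30\right) \left(-25\right) = 750$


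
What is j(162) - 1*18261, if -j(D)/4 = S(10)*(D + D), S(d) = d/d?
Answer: -19557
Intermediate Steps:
S(d) = 1
j(D) = -8*D (j(D) = -4*(D + D) = -4*2*D = -8*D)
j(162) - 1*18261 = -8*162 - 1*18261 = -1296 - 18261 = -19557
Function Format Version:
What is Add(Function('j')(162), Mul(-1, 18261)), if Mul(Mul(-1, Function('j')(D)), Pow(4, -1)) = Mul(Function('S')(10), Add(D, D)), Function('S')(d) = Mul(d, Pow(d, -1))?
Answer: -19557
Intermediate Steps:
Function('S')(d) = 1
Function('j')(D) = Mul(-8, D) (Function('j')(D) = Mul(-4, Mul(1, Add(D, D))) = Mul(-4, Mul(1, Mul(2, D))) = Mul(-4, Mul(2, D)) = Mul(-8, D))
Add(Function('j')(162), Mul(-1, 18261)) = Add(Mul(-8, 162), Mul(-1, 18261)) = Add(-1296, -18261) = -19557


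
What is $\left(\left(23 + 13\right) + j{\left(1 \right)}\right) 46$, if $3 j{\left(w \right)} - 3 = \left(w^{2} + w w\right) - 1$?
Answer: $\frac{5152}{3} \approx 1717.3$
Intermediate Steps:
$j{\left(w \right)} = \frac{2}{3} + \frac{2 w^{2}}{3}$ ($j{\left(w \right)} = 1 + \frac{\left(w^{2} + w w\right) - 1}{3} = 1 + \frac{\left(w^{2} + w^{2}\right) - 1}{3} = 1 + \frac{2 w^{2} - 1}{3} = 1 + \frac{-1 + 2 w^{2}}{3} = 1 + \left(- \frac{1}{3} + \frac{2 w^{2}}{3}\right) = \frac{2}{3} + \frac{2 w^{2}}{3}$)
$\left(\left(23 + 13\right) + j{\left(1 \right)}\right) 46 = \left(\left(23 + 13\right) + \left(\frac{2}{3} + \frac{2 \cdot 1^{2}}{3}\right)\right) 46 = \left(36 + \left(\frac{2}{3} + \frac{2}{3} \cdot 1\right)\right) 46 = \left(36 + \left(\frac{2}{3} + \frac{2}{3}\right)\right) 46 = \left(36 + \frac{4}{3}\right) 46 = \frac{112}{3} \cdot 46 = \frac{5152}{3}$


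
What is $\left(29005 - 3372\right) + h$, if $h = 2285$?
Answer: $27918$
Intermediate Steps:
$\left(29005 - 3372\right) + h = \left(29005 - 3372\right) + 2285 = 25633 + 2285 = 27918$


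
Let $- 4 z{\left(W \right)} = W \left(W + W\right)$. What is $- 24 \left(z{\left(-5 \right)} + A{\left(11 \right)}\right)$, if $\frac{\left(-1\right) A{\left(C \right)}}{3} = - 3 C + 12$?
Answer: $-1212$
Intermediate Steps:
$A{\left(C \right)} = -36 + 9 C$ ($A{\left(C \right)} = - 3 \left(- 3 C + 12\right) = - 3 \left(12 - 3 C\right) = -36 + 9 C$)
$z{\left(W \right)} = - \frac{W^{2}}{2}$ ($z{\left(W \right)} = - \frac{W \left(W + W\right)}{4} = - \frac{W 2 W}{4} = - \frac{2 W^{2}}{4} = - \frac{W^{2}}{2}$)
$- 24 \left(z{\left(-5 \right)} + A{\left(11 \right)}\right) = - 24 \left(- \frac{\left(-5\right)^{2}}{2} + \left(-36 + 9 \cdot 11\right)\right) = - 24 \left(\left(- \frac{1}{2}\right) 25 + \left(-36 + 99\right)\right) = - 24 \left(- \frac{25}{2} + 63\right) = \left(-24\right) \frac{101}{2} = -1212$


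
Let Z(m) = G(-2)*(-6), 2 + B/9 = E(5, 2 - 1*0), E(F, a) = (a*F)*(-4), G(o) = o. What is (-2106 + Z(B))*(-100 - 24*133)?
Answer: 6893448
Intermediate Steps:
E(F, a) = -4*F*a (E(F, a) = (F*a)*(-4) = -4*F*a)
B = -378 (B = -18 + 9*(-4*5*(2 - 1*0)) = -18 + 9*(-4*5*(2 + 0)) = -18 + 9*(-4*5*2) = -18 + 9*(-40) = -18 - 360 = -378)
Z(m) = 12 (Z(m) = -2*(-6) = 12)
(-2106 + Z(B))*(-100 - 24*133) = (-2106 + 12)*(-100 - 24*133) = -2094*(-100 - 3192) = -2094*(-3292) = 6893448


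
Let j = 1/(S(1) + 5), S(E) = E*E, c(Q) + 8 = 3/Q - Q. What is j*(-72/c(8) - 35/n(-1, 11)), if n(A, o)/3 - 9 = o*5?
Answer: 106217/144000 ≈ 0.73762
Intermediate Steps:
n(A, o) = 27 + 15*o (n(A, o) = 27 + 3*(o*5) = 27 + 3*(5*o) = 27 + 15*o)
c(Q) = -8 - Q + 3/Q (c(Q) = -8 + (3/Q - Q) = -8 + (-Q + 3/Q) = -8 - Q + 3/Q)
S(E) = E²
j = ⅙ (j = 1/(1² + 5) = 1/(1 + 5) = 1/6 = ⅙ ≈ 0.16667)
j*(-72/c(8) - 35/n(-1, 11)) = (-72/(-8 - 1*8 + 3/8) - 35/(27 + 15*11))/6 = (-72/(-8 - 8 + 3*(⅛)) - 35/(27 + 165))/6 = (-72/(-8 - 8 + 3/8) - 35/192)/6 = (-72/(-125/8) - 35*1/192)/6 = (-72*(-8/125) - 35/192)/6 = (576/125 - 35/192)/6 = (⅙)*(106217/24000) = 106217/144000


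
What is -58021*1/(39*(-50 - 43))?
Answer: 58021/3627 ≈ 15.997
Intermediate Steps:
-58021*1/(39*(-50 - 43)) = -58021/((-93*39)) = -58021/(-3627) = -58021*(-1/3627) = 58021/3627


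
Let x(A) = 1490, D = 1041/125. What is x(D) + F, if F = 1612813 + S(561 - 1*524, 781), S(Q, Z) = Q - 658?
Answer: 1613682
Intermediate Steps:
S(Q, Z) = -658 + Q
D = 1041/125 (D = 1041*(1/125) = 1041/125 ≈ 8.3280)
F = 1612192 (F = 1612813 + (-658 + (561 - 1*524)) = 1612813 + (-658 + (561 - 524)) = 1612813 + (-658 + 37) = 1612813 - 621 = 1612192)
x(D) + F = 1490 + 1612192 = 1613682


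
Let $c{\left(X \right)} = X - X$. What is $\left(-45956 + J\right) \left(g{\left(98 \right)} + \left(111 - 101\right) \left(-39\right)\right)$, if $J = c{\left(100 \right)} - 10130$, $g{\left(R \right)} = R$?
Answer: $16377112$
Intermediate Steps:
$c{\left(X \right)} = 0$
$J = -10130$ ($J = 0 - 10130 = -10130$)
$\left(-45956 + J\right) \left(g{\left(98 \right)} + \left(111 - 101\right) \left(-39\right)\right) = \left(-45956 - 10130\right) \left(98 + \left(111 - 101\right) \left(-39\right)\right) = - 56086 \left(98 + 10 \left(-39\right)\right) = - 56086 \left(98 - 390\right) = \left(-56086\right) \left(-292\right) = 16377112$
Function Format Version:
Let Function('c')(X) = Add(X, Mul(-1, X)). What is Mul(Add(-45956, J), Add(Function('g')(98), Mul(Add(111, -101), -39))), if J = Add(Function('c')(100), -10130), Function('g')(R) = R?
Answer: 16377112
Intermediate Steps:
Function('c')(X) = 0
J = -10130 (J = Add(0, -10130) = -10130)
Mul(Add(-45956, J), Add(Function('g')(98), Mul(Add(111, -101), -39))) = Mul(Add(-45956, -10130), Add(98, Mul(Add(111, -101), -39))) = Mul(-56086, Add(98, Mul(10, -39))) = Mul(-56086, Add(98, -390)) = Mul(-56086, -292) = 16377112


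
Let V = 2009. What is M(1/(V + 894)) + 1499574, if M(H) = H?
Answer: 4353263323/2903 ≈ 1.4996e+6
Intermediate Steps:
M(1/(V + 894)) + 1499574 = 1/(2009 + 894) + 1499574 = 1/2903 + 1499574 = 4353263323/2903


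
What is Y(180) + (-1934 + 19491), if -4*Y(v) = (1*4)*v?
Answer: 17377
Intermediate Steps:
Y(v) = -v (Y(v) = -1*4*v/4 = -v)
Y(180) + (-1934 + 19491) = -1*180 + (-1934 + 19491) = -180 + 17557 = 17377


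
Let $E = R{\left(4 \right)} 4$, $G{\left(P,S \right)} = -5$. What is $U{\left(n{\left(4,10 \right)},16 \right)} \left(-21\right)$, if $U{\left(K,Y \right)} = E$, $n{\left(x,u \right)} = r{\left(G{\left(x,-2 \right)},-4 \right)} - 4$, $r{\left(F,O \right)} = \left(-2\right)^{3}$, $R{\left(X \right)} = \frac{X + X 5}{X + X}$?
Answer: $-252$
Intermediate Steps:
$R{\left(X \right)} = 3$ ($R{\left(X \right)} = \frac{X + 5 X}{2 X} = 6 X \frac{1}{2 X} = 3$)
$r{\left(F,O \right)} = -8$
$n{\left(x,u \right)} = -12$ ($n{\left(x,u \right)} = -8 - 4 = -12$)
$E = 12$ ($E = 3 \cdot 4 = 12$)
$U{\left(K,Y \right)} = 12$
$U{\left(n{\left(4,10 \right)},16 \right)} \left(-21\right) = 12 \left(-21\right) = -252$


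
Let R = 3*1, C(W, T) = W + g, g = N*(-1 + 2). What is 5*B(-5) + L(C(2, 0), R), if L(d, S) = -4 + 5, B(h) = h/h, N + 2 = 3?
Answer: 6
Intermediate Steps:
N = 1 (N = -2 + 3 = 1)
g = 1 (g = 1*(-1 + 2) = 1*1 = 1)
C(W, T) = 1 + W (C(W, T) = W + 1 = 1 + W)
R = 3
B(h) = 1
L(d, S) = 1
5*B(-5) + L(C(2, 0), R) = 5*1 + 1 = 5 + 1 = 6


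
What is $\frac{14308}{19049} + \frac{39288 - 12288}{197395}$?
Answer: $\frac{667730132}{752035471} \approx 0.8879$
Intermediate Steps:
$\frac{14308}{19049} + \frac{39288 - 12288}{197395} = 14308 \cdot \frac{1}{19049} + 27000 \cdot \frac{1}{197395} = \frac{14308}{19049} + \frac{5400}{39479} = \frac{667730132}{752035471}$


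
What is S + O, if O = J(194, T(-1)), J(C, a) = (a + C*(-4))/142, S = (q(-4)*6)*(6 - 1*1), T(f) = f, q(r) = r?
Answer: -17817/142 ≈ -125.47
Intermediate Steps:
S = -120 (S = (-4*6)*(6 - 1*1) = -24*(6 - 1) = -24*5 = -120)
J(C, a) = -2*C/71 + a/142 (J(C, a) = (a - 4*C)*(1/142) = -2*C/71 + a/142)
O = -777/142 (O = -2/71*194 + (1/142)*(-1) = -388/71 - 1/142 = -777/142 ≈ -5.4718)
S + O = -120 - 777/142 = -17817/142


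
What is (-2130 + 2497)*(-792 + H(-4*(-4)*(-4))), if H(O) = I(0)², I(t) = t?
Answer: -290664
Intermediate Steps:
H(O) = 0 (H(O) = 0² = 0)
(-2130 + 2497)*(-792 + H(-4*(-4)*(-4))) = (-2130 + 2497)*(-792 + 0) = 367*(-792) = -290664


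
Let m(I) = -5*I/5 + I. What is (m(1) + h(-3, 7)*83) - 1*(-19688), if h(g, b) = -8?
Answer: 19024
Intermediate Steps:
m(I) = 0 (m(I) = -5*I/5 + I = -I + I = 0)
(m(1) + h(-3, 7)*83) - 1*(-19688) = (0 - 8*83) - 1*(-19688) = (0 - 664) + 19688 = -664 + 19688 = 19024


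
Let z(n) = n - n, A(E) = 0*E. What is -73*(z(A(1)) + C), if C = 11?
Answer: -803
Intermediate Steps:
A(E) = 0
z(n) = 0
-73*(z(A(1)) + C) = -73*(0 + 11) = -73*11 = -803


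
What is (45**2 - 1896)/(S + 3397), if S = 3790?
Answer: 129/7187 ≈ 0.017949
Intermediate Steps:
(45**2 - 1896)/(S + 3397) = (45**2 - 1896)/(3790 + 3397) = (2025 - 1896)/7187 = 129*(1/7187) = 129/7187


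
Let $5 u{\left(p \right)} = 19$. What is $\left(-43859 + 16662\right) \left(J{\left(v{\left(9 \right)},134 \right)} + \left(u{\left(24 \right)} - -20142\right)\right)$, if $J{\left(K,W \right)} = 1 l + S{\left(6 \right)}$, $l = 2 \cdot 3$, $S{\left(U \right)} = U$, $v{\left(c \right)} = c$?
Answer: $- \frac{2741158433}{5} \approx -5.4823 \cdot 10^{8}$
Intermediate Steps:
$u{\left(p \right)} = \frac{19}{5}$ ($u{\left(p \right)} = \frac{1}{5} \cdot 19 = \frac{19}{5}$)
$l = 6$
$J{\left(K,W \right)} = 12$ ($J{\left(K,W \right)} = 1 \cdot 6 + 6 = 6 + 6 = 12$)
$\left(-43859 + 16662\right) \left(J{\left(v{\left(9 \right)},134 \right)} + \left(u{\left(24 \right)} - -20142\right)\right) = \left(-43859 + 16662\right) \left(12 + \left(\frac{19}{5} - -20142\right)\right) = - 27197 \left(12 + \left(\frac{19}{5} + 20142\right)\right) = - 27197 \left(12 + \frac{100729}{5}\right) = \left(-27197\right) \frac{100789}{5} = - \frac{2741158433}{5}$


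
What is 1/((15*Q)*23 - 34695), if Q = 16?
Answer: -1/29175 ≈ -3.4276e-5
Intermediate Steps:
1/((15*Q)*23 - 34695) = 1/((15*16)*23 - 34695) = 1/(240*23 - 34695) = 1/(5520 - 34695) = 1/(-29175) = -1/29175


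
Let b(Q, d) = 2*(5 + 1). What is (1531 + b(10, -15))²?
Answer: 2380849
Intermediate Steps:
b(Q, d) = 12 (b(Q, d) = 2*6 = 12)
(1531 + b(10, -15))² = (1531 + 12)² = 1543² = 2380849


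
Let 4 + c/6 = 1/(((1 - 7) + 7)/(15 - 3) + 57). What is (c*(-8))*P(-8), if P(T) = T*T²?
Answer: -67043328/685 ≈ -97874.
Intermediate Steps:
P(T) = T³
c = -16368/685 (c = -24 + 6/(((1 - 7) + 7)/(15 - 3) + 57) = -24 + 6/((-6 + 7)/12 + 57) = -24 + 6/(1*(1/12) + 57) = -24 + 6/(1/12 + 57) = -24 + 6/(685/12) = -24 + 6*(12/685) = -24 + 72/685 = -16368/685 ≈ -23.895)
(c*(-8))*P(-8) = -16368/685*(-8)*(-8)³ = (130944/685)*(-512) = -67043328/685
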